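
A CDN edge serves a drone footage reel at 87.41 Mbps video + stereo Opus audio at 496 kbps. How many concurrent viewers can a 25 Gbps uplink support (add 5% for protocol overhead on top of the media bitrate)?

Audio: 496 kbps = 0.496 Mbps.
Per-viewer media rate: 87.906 Mbps.
On the wire with 5% overhead: 92.301 Mbps.
25 Gbps = 25,000 Mbps; 25,000 / 92.301 = 270.85 → 270 viewers.

270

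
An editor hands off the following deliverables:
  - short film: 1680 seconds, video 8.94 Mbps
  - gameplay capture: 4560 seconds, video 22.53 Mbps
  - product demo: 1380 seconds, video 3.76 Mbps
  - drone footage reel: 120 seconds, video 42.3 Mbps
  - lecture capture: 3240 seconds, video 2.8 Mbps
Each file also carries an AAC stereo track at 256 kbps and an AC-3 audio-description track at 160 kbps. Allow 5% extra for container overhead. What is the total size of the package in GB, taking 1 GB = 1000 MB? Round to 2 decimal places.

Audio total: 256 + 160 = 416 kbps = 0.416 Mbps.
short film: 9.356 Mbps × 1680 s × 1.05 = 16504.0 Mb
gameplay capture: 22.946 Mbps × 4560 s × 1.05 = 109865.4 Mb
product demo: 4.176 Mbps × 1380 s × 1.05 = 6051.0 Mb
drone footage reel: 42.716 Mbps × 120 s × 1.05 = 5382.2 Mb
lecture capture: 3.216 Mbps × 3240 s × 1.05 = 10940.8 Mb
Total: 148743.5 Mb = 18592.9 MB.
= 18.59 GB.

18.59 GB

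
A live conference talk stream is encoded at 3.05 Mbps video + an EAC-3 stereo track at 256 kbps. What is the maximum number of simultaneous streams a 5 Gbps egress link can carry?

Audio: 256 kbps = 0.256 Mbps.
Per-viewer media rate: 3.306 Mbps.
5 Gbps = 5,000 Mbps; 5,000 / 3.306 = 1512.40 → 1512 viewers.

1512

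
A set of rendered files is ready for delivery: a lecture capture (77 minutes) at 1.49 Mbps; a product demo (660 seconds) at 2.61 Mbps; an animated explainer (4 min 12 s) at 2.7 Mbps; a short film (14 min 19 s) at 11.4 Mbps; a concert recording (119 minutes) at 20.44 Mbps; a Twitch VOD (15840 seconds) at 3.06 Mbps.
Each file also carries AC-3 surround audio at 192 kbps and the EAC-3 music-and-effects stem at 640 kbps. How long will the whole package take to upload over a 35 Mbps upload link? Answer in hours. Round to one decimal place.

1.9 hours

Audio total: 192 + 640 = 832 kbps = 0.832 Mbps.
lecture capture: 2.322 Mbps × 4620 s = 10727.6 Mb
product demo: 3.442 Mbps × 660 s = 2271.7 Mb
animated explainer: 3.532 Mbps × 252 s = 890.1 Mb
short film: 12.232 Mbps × 859 s = 10507.3 Mb
concert recording: 21.272 Mbps × 7140 s = 151882.1 Mb
Twitch VOD: 3.892 Mbps × 15840 s = 61649.3 Mb
Total: 237928.1 Mb = 29741.0 MB.
At 35 Mbps: 237928.1 / 35 = 6798 s ≈ 1.89 hours.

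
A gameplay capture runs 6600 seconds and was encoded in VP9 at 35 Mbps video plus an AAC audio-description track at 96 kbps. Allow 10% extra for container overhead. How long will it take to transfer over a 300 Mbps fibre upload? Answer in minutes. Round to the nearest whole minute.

Audio: 96 kbps = 0.096 Mbps.
Total bitrate: 35.096 Mbps.
File: 35.096 Mbps × 6600 s = 231633.6 Mb.
With 10% container overhead: ×1.10. → 254797.0 Mb.
At 300 Mbps: 254797.0 / 300 = 849.3 s ≈ 14.2 minutes.

14 minutes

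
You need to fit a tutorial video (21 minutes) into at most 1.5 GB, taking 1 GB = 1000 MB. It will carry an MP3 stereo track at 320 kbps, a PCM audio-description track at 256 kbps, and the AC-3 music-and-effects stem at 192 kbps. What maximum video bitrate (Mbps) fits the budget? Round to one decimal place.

8.8 Mbps

Budget: 1.5 GB = 12000.0 Mb.
21 min = 1260 s
Total bitrate budget: 12000.0 Mb / 1260 s = 9.524 Mbps.
Audio total: 320 + 256 + 192 = 768 kbps = 0.768 Mbps.
Video: 9.524 − 0.768 = 8.756 Mbps.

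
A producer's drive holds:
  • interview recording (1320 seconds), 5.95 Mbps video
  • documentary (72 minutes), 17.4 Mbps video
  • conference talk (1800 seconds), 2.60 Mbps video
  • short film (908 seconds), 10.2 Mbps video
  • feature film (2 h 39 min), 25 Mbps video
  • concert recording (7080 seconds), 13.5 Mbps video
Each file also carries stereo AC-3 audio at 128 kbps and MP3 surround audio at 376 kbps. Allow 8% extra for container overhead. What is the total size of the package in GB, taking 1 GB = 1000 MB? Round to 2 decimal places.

59.89 GB

Audio total: 128 + 376 = 504 kbps = 0.504 Mbps.
interview recording: 6.454 Mbps × 1320 s × 1.08 = 9200.8 Mb
documentary: 17.904 Mbps × 4320 s × 1.08 = 83532.9 Mb
conference talk: 3.104 Mbps × 1800 s × 1.08 = 6034.2 Mb
short film: 10.704 Mbps × 908 s × 1.08 = 10496.8 Mb
feature film: 25.504 Mbps × 9540 s × 1.08 = 262772.8 Mb
concert recording: 14.004 Mbps × 7080 s × 1.08 = 107080.2 Mb
Total: 479117.7 Mb = 59889.7 MB.
= 59.89 GB.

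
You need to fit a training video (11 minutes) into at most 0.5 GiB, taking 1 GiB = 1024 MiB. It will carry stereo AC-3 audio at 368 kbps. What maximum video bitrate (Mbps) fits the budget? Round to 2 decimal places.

6.14 Mbps

Budget: 0.5 GiB = 4295.0 Mb.
11 min = 660 s
Total bitrate budget: 4295.0 Mb / 660 s = 6.508 Mbps.
Audio: 368 kbps = 0.368 Mbps.
Video: 6.508 − 0.368 = 6.140 Mbps.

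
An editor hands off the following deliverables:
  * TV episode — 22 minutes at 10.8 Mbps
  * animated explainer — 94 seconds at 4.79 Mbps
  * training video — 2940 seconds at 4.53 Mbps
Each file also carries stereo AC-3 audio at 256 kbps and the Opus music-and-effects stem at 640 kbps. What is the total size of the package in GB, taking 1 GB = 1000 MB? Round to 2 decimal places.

Audio total: 256 + 640 = 896 kbps = 0.896 Mbps.
TV episode: 11.696 Mbps × 1320 s = 15438.7 Mb
animated explainer: 5.686 Mbps × 94 s = 534.5 Mb
training video: 5.426 Mbps × 2940 s = 15952.4 Mb
Total: 31925.6 Mb = 3990.7 MB.
= 3.991 GB.

3.99 GB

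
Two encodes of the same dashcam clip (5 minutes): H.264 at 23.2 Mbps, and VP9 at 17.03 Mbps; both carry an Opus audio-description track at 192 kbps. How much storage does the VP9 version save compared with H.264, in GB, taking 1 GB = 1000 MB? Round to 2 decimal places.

0.23 GB

5 min = 300 s
Audio: 192 kbps = 0.192 Mbps.
H.264: 23.392 Mbps × 300 s = 7017.6 Mb = 0.877 GB.
VP9: 17.222 Mbps × 300 s = 5166.6 Mb = 0.646 GB.
Saving: 0.877 − 0.646 = 0.231 GB.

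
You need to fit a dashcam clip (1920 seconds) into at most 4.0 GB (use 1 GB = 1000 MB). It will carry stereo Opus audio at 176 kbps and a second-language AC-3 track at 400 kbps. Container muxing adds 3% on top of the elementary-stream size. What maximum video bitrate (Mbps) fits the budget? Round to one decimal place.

15.6 Mbps

Budget: 4.0 GB = 32000.0 Mb.
Stream payload after overhead: 32000.0 / 1.03 = 31068.0 Mb.
Total bitrate budget: 31068.0 Mb / 1920 s = 16.181 Mbps.
Audio total: 176 + 400 = 576 kbps = 0.576 Mbps.
Video: 16.181 − 0.576 = 15.605 Mbps.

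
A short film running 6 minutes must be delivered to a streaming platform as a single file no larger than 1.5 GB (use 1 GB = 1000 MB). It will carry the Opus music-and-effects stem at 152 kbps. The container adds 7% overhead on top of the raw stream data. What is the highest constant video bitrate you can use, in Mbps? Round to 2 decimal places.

31.00 Mbps

Budget: 1.5 GB = 12000.0 Mb.
Stream payload after overhead: 12000.0 / 1.07 = 11215.0 Mb.
6 min = 360 s
Total bitrate budget: 11215.0 Mb / 360 s = 31.153 Mbps.
Audio: 152 kbps = 0.152 Mbps.
Video: 31.153 − 0.152 = 31.001 Mbps.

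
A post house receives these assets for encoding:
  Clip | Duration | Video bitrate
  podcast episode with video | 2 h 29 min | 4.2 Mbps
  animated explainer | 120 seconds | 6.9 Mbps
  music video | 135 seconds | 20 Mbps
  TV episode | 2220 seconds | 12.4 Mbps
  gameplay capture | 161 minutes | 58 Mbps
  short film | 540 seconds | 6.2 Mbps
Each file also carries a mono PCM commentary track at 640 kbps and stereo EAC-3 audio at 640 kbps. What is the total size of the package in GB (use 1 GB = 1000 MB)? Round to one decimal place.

82.5 GB

Audio total: 640 + 640 = 1280 kbps = 1.280 Mbps.
podcast episode with video: 5.480 Mbps × 8940 s = 48991.2 Mb
animated explainer: 8.180 Mbps × 120 s = 981.6 Mb
music video: 21.280 Mbps × 135 s = 2872.8 Mb
TV episode: 13.680 Mbps × 2220 s = 30369.6 Mb
gameplay capture: 59.280 Mbps × 9660 s = 572644.8 Mb
short film: 7.480 Mbps × 540 s = 4039.2 Mb
Total: 659899.2 Mb = 82487.4 MB.
= 82.49 GB.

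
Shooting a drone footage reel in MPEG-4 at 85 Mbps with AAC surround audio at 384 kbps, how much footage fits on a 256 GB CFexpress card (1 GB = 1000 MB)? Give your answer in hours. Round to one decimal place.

6.7 hours

Audio: 384 kbps = 0.384 Mbps.
Total bitrate: 85 + 0.384 = 85.384 Mbps.
Capacity: 256 GB = 2,048,000 Mb.
Recording time: 2,048,000 / 85.384 = 23,986 s ≈ 6.66 hours.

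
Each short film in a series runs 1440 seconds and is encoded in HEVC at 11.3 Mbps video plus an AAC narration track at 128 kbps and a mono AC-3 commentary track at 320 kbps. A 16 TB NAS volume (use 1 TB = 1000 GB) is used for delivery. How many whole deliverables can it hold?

7566

Audio total: 128 + 320 = 448 kbps = 0.448 Mbps.
Total bitrate: 11.748 Mbps.
Per item: 11.748 Mbps × 1440 s = 16,917 Mb = 2,115 MB.
Capacity: 16 TB = 128,000,000 Mb; 7566.30 items → 7566 complete.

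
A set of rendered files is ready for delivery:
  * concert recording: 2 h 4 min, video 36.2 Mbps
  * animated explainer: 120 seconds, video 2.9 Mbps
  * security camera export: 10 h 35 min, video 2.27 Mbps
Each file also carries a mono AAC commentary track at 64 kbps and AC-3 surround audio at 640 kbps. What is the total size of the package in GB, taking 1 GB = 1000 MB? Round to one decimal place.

48.5 GB

Audio total: 64 + 640 = 704 kbps = 0.704 Mbps.
concert recording: 36.904 Mbps × 7440 s = 274565.8 Mb
animated explainer: 3.604 Mbps × 120 s = 432.5 Mb
security camera export: 2.974 Mbps × 38100 s = 113309.4 Mb
Total: 388307.6 Mb = 48538.5 MB.
= 48.54 GB.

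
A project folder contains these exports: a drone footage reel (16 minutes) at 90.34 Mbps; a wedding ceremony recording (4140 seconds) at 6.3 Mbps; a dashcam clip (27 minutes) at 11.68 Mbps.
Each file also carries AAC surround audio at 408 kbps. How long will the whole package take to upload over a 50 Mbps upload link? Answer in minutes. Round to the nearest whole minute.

45 minutes

Audio: 408 kbps = 0.408 Mbps.
drone footage reel: 90.748 Mbps × 960 s = 87118.1 Mb
wedding ceremony recording: 6.708 Mbps × 4140 s = 27771.1 Mb
dashcam clip: 12.088 Mbps × 1620 s = 19582.6 Mb
Total: 134471.8 Mb = 16809.0 MB.
At 50 Mbps: 134471.8 / 50 = 2689 s ≈ 44.8 minutes.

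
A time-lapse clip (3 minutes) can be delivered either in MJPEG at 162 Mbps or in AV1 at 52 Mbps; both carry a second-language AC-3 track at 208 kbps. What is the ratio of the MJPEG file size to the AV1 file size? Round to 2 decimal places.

3.11

3 min = 180 s
Audio: 208 kbps = 0.208 Mbps.
MJPEG: 162.208 Mbps × 180 s = 29197.4 Mb = 3.650 GB.
AV1: 52.208 Mbps × 180 s = 9397.4 Mb = 1.175 GB.
Ratio: 3.650 / 1.175 = 3.107.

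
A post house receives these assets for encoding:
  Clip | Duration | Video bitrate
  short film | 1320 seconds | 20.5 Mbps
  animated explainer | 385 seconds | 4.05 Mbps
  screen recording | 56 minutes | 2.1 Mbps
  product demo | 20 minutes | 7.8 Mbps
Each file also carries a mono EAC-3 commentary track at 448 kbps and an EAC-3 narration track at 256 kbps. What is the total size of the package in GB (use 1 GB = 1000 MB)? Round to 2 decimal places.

6.18 GB

Audio total: 448 + 256 = 704 kbps = 0.704 Mbps.
short film: 21.204 Mbps × 1320 s = 27989.3 Mb
animated explainer: 4.754 Mbps × 385 s = 1830.3 Mb
screen recording: 2.804 Mbps × 3360 s = 9421.4 Mb
product demo: 8.504 Mbps × 1200 s = 10204.8 Mb
Total: 49445.8 Mb = 6180.7 MB.
= 6.181 GB.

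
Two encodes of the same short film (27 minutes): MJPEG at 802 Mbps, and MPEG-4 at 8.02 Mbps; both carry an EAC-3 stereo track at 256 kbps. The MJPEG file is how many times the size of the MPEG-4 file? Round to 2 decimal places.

96.94

27 min = 1620 s
Audio: 256 kbps = 0.256 Mbps.
MJPEG: 802.256 Mbps × 1620 s = 1299654.7 Mb = 151.300 GiB.
MPEG-4: 8.276 Mbps × 1620 s = 13407.1 Mb = 1.561 GiB.
Ratio: 151.300 / 1.561 = 96.938.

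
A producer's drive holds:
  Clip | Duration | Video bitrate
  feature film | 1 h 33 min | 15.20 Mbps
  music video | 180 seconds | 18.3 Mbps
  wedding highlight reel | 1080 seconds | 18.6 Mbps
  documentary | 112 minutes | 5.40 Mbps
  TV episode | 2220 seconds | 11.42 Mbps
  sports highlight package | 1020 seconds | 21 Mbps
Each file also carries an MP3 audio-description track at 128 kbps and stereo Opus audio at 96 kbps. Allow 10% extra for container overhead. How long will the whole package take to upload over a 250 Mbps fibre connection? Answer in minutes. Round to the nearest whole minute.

14 minutes

Audio total: 128 + 96 = 224 kbps = 0.224 Mbps.
feature film: 15.424 Mbps × 5580 s × 1.10 = 94672.5 Mb
music video: 18.524 Mbps × 180 s × 1.10 = 3667.8 Mb
wedding highlight reel: 18.824 Mbps × 1080 s × 1.10 = 22362.9 Mb
documentary: 5.624 Mbps × 6720 s × 1.10 = 41572.6 Mb
TV episode: 11.644 Mbps × 2220 s × 1.10 = 28434.6 Mb
sports highlight package: 21.224 Mbps × 1020 s × 1.10 = 23813.3 Mb
Total: 214523.8 Mb = 26815.5 MB.
At 250 Mbps: 214523.8 / 250 = 858 s ≈ 14.3 minutes.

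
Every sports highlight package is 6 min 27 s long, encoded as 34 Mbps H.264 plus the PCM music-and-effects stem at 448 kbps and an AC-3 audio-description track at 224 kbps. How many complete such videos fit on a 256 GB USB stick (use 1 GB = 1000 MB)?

6 min 27 s = 387 s
Audio total: 448 + 224 = 672 kbps = 0.672 Mbps.
Total bitrate: 34.672 Mbps.
Per item: 34.672 Mbps × 387 s = 13,418 Mb = 1,677 MB.
Capacity: 256 GB = 2,048,000 Mb; 152.63 items → 152 complete.

152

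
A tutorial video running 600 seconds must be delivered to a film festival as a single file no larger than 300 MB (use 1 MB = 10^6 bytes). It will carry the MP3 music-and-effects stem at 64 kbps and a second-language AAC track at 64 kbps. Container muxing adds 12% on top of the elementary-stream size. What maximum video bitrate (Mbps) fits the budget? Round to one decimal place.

Budget: 300 MB = 2400.0 Mb.
Stream payload after overhead: 2400.0 / 1.12 = 2142.9 Mb.
Total bitrate budget: 2142.9 Mb / 600 s = 3.571 Mbps.
Audio total: 64 + 64 = 128 kbps = 0.128 Mbps.
Video: 3.571 − 0.128 = 3.443 Mbps.

3.4 Mbps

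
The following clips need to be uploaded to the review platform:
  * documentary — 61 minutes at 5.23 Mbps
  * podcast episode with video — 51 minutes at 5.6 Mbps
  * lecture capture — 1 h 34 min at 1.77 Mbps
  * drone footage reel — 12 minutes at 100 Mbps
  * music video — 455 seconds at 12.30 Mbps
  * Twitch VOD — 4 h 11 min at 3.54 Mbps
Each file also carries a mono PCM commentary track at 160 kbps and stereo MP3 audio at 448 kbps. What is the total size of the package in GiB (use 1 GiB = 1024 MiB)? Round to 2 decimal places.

22.65 GiB

Audio total: 160 + 448 = 608 kbps = 0.608 Mbps.
documentary: 5.838 Mbps × 3660 s = 21367.1 Mb
podcast episode with video: 6.208 Mbps × 3060 s = 18996.5 Mb
lecture capture: 2.378 Mbps × 5640 s = 13411.9 Mb
drone footage reel: 100.608 Mbps × 720 s = 72437.8 Mb
music video: 12.908 Mbps × 455 s = 5873.1 Mb
Twitch VOD: 4.148 Mbps × 15060 s = 62468.9 Mb
Total: 194555.3 Mb = 24319.4 MB.
= 22.65 GiB.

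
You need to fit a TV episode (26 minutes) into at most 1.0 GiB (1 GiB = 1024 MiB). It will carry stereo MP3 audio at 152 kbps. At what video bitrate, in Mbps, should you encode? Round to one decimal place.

Budget: 1.0 GiB = 8589.9 Mb.
26 min = 1560 s
Total bitrate budget: 8589.9 Mb / 1560 s = 5.506 Mbps.
Audio: 152 kbps = 0.152 Mbps.
Video: 5.506 − 0.152 = 5.354 Mbps.

5.4 Mbps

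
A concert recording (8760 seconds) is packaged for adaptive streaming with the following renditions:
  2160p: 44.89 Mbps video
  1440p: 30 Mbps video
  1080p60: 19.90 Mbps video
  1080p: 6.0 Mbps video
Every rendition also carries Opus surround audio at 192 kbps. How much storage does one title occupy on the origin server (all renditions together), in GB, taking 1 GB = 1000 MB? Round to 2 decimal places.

Audio: 192 kbps = 0.192 Mbps.
Sum of rendition bitrates: (44.89+0.192) + (30+0.192) + (19.90+0.192) + (6.0+0.192) = 101.558 Mbps.
× 8760 s = 889,648 Mb = 111,206 MB = 111.2 GB.

111.21 GB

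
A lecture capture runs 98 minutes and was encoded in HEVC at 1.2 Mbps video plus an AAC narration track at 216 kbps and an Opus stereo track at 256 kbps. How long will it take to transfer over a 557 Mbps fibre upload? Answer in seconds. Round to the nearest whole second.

18 seconds

98 min = 5880 s
Audio total: 216 + 256 = 472 kbps = 0.472 Mbps.
Total bitrate: 1.672 Mbps.
File: 1.672 Mbps × 5880 s = 9831.4 Mb.
At 557 Mbps: 9831.4 / 557 = 17.7 s ≈ 17.7 seconds.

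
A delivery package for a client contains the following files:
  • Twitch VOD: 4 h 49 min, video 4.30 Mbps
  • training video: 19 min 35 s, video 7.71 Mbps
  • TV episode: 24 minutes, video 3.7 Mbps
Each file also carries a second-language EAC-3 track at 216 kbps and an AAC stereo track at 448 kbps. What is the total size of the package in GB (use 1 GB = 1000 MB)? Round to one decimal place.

12.8 GB

Audio total: 216 + 448 = 664 kbps = 0.664 Mbps.
Twitch VOD: 4.964 Mbps × 17340 s = 86075.8 Mb
training video: 8.374 Mbps × 1175 s = 9839.5 Mb
TV episode: 4.364 Mbps × 1440 s = 6284.2 Mb
Total: 102199.4 Mb = 12774.9 MB.
= 12.77 GB.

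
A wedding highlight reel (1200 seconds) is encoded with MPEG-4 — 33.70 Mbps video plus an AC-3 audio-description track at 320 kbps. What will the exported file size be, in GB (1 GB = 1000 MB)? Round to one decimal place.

Audio: 320 kbps = 0.320 Mbps.
Total bitrate: 33.70 + 0.320 = 34.020 Mbps.
Stream data: 34.020 Mbps × 1200 s = 40824.0 Mb.
40,824 Mb ÷ 8 = 5,103 MB → 5.103 GB.

5.1 GB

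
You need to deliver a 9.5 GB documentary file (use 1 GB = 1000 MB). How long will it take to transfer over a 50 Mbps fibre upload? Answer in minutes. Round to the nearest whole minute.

25 minutes

File: 9.5 GB = 76000.0 Mb.
At 50 Mbps: 76000.0 / 50 = 1520.0 s ≈ 25.3 minutes.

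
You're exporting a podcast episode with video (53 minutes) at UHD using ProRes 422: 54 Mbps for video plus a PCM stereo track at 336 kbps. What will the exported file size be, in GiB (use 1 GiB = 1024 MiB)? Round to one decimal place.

53 min = 3180 s
Audio: 336 kbps = 0.336 Mbps.
Total bitrate: 54 + 0.336 = 54.336 Mbps.
Stream data: 54.336 Mbps × 3180 s = 172788.5 Mb.
172,788 Mb = 21,598,560,000 bytes ÷ 1,073,741,824 = 20.12 GiB.

20.1 GiB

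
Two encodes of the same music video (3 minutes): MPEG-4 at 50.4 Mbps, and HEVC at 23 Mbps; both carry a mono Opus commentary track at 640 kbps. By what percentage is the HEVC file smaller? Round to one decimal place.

53.7%

3 min = 180 s
Audio: 640 kbps = 0.640 Mbps.
MPEG-4: 51.040 Mbps × 180 s = 9187.2 Mb = 1.070 GiB.
HEVC: 23.640 Mbps × 180 s = 4255.2 Mb = 0.495 GiB.
Reduction: (1 − 0.495/1.070) × 100 = 53.68%.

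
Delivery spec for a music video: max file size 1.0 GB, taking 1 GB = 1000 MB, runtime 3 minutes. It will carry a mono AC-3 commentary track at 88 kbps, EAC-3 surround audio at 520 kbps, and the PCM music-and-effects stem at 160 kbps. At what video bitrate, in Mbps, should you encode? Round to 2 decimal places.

Budget: 1.0 GB = 8000.0 Mb.
3 min = 180 s
Total bitrate budget: 8000.0 Mb / 180 s = 44.444 Mbps.
Audio total: 88 + 520 + 160 = 768 kbps = 0.768 Mbps.
Video: 44.444 − 0.768 = 43.676 Mbps.

43.68 Mbps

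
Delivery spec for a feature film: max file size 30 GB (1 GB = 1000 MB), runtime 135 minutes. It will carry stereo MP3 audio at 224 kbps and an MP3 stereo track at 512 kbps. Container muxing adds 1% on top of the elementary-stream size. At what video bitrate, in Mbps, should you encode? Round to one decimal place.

28.6 Mbps

Budget: 30 GB = 240000.0 Mb.
Stream payload after overhead: 240000.0 / 1.01 = 237623.8 Mb.
135 min = 8100 s
Total bitrate budget: 237623.8 Mb / 8100 s = 29.336 Mbps.
Audio total: 224 + 512 = 736 kbps = 0.736 Mbps.
Video: 29.336 − 0.736 = 28.600 Mbps.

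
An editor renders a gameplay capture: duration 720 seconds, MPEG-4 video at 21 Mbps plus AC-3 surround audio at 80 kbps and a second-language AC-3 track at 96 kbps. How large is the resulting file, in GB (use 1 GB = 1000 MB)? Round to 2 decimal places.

1.91 GB

Audio total: 80 + 96 = 176 kbps = 0.176 Mbps.
Total bitrate: 21 + 0.176 = 21.176 Mbps.
Stream data: 21.176 Mbps × 720 s = 15246.7 Mb.
15,247 Mb ÷ 8 = 1,906 MB → 1.906 GB.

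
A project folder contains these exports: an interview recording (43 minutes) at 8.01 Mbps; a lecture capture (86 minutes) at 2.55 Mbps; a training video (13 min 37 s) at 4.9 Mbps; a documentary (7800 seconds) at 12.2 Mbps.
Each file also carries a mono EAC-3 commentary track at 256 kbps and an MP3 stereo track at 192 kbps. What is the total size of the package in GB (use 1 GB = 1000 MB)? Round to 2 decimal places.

17.54 GB

Audio total: 256 + 192 = 448 kbps = 0.448 Mbps.
interview recording: 8.458 Mbps × 2580 s = 21821.6 Mb
lecture capture: 2.998 Mbps × 5160 s = 15469.7 Mb
training video: 5.348 Mbps × 817 s = 4369.3 Mb
documentary: 12.648 Mbps × 7800 s = 98654.4 Mb
Total: 140315.0 Mb = 17539.4 MB.
= 17.54 GB.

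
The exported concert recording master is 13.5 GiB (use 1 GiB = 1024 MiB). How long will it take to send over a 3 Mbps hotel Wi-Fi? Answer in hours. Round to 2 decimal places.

10.74 hours

File: 13.5 GiB = 115964.1 Mb.
At 3 Mbps: 115964.1 / 3 = 38654.7 s ≈ 10.7 hours.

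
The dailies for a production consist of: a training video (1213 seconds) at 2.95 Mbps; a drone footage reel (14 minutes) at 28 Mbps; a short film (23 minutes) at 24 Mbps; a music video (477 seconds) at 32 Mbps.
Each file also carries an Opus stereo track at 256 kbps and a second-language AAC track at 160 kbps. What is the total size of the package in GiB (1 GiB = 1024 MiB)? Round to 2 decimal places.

Audio total: 256 + 160 = 416 kbps = 0.416 Mbps.
training video: 3.366 Mbps × 1213 s = 4083.0 Mb
drone footage reel: 28.416 Mbps × 840 s = 23869.4 Mb
short film: 24.416 Mbps × 1380 s = 33694.1 Mb
music video: 32.416 Mbps × 477 s = 15462.4 Mb
Total: 77108.9 Mb = 9638.6 MB.
= 8.977 GiB.

8.98 GiB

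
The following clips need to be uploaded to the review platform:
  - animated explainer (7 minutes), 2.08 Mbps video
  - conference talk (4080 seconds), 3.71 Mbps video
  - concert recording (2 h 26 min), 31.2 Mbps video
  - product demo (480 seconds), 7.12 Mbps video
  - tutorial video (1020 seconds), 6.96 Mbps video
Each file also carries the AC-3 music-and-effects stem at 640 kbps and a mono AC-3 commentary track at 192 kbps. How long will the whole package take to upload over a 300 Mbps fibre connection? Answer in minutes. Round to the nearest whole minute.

17 minutes

Audio total: 640 + 192 = 832 kbps = 0.832 Mbps.
animated explainer: 2.912 Mbps × 420 s = 1223.0 Mb
conference talk: 4.542 Mbps × 4080 s = 18531.4 Mb
concert recording: 32.032 Mbps × 8760 s = 280600.3 Mb
product demo: 7.952 Mbps × 480 s = 3817.0 Mb
tutorial video: 7.792 Mbps × 1020 s = 7947.8 Mb
Total: 312119.5 Mb = 39014.9 MB.
At 300 Mbps: 312119.5 / 300 = 1040 s ≈ 17.3 minutes.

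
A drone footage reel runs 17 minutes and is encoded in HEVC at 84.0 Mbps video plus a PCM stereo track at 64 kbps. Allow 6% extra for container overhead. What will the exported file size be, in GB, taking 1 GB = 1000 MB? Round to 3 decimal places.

17 min = 1020 s
Audio: 64 kbps = 0.064 Mbps.
Total bitrate: 84.0 + 0.064 = 84.064 Mbps.
Stream data: 84.064 Mbps × 1020 s = 85745.3 Mb.
With 6% container overhead: ×1.06.
90,890 Mb ÷ 8 = 11,361 MB → 11.36 GB.

11.361 GB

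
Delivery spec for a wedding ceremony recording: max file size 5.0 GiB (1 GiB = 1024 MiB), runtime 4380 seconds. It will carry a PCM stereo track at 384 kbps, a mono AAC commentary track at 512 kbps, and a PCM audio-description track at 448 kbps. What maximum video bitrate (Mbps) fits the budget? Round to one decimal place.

8.5 Mbps

Budget: 5.0 GiB = 42949.7 Mb.
Total bitrate budget: 42949.7 Mb / 4380 s = 9.806 Mbps.
Audio total: 384 + 512 + 448 = 1344 kbps = 1.344 Mbps.
Video: 9.806 − 1.344 = 8.462 Mbps.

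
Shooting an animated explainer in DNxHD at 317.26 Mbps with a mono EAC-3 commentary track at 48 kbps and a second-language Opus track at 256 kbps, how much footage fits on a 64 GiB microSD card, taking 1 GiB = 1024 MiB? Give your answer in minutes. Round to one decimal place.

28.9 minutes

Audio total: 48 + 256 = 304 kbps = 0.304 Mbps.
Total bitrate: 317.26 + 0.304 = 317.564 Mbps.
Capacity: 64 GiB = 549,756 Mb.
Recording time: 549,756 / 317.564 = 1,731 s ≈ 28.9 minutes.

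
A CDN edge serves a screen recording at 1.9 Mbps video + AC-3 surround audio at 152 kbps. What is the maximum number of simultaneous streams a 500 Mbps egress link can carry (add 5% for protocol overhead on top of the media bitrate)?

Audio: 152 kbps = 0.152 Mbps.
Per-viewer media rate: 2.052 Mbps.
On the wire with 5% overhead: 2.155 Mbps.
500 Mbps = 500.0 Mbps; 500.0 / 2.155 = 232.06 → 232 viewers.

232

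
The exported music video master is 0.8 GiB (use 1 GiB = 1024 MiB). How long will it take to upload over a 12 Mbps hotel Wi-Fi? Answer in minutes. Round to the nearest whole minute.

File: 0.8 GiB = 6871.9 Mb.
At 12 Mbps: 6871.9 / 12 = 572.7 s ≈ 9.54 minutes.

10 minutes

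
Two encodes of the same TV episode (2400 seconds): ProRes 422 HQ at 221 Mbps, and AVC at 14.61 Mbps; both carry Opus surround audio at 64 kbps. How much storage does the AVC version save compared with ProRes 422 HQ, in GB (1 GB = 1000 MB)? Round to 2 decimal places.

61.92 GB

Audio: 64 kbps = 0.064 Mbps.
ProRes 422 HQ: 221.064 Mbps × 2400 s = 530553.6 Mb = 66.319 GB.
AVC: 14.674 Mbps × 2400 s = 35217.6 Mb = 4.402 GB.
Saving: 66.319 − 4.402 = 61.917 GB.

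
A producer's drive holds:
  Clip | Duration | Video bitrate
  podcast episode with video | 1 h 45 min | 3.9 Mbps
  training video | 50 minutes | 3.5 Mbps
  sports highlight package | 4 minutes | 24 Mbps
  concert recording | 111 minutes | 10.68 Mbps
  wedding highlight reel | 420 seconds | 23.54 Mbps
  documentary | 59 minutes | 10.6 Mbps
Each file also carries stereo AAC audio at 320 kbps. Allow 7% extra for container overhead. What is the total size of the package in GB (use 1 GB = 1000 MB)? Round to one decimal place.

22.2 GB

Audio: 320 kbps = 0.320 Mbps.
podcast episode with video: 4.220 Mbps × 6300 s × 1.07 = 28447.0 Mb
training video: 3.820 Mbps × 3000 s × 1.07 = 12262.2 Mb
sports highlight package: 24.320 Mbps × 240 s × 1.07 = 6245.4 Mb
concert recording: 11.000 Mbps × 6660 s × 1.07 = 78388.2 Mb
wedding highlight reel: 23.860 Mbps × 420 s × 1.07 = 10722.7 Mb
documentary: 10.920 Mbps × 3540 s × 1.07 = 41362.8 Mb
Total: 177428.3 Mb = 22178.5 MB.
= 22.18 GB.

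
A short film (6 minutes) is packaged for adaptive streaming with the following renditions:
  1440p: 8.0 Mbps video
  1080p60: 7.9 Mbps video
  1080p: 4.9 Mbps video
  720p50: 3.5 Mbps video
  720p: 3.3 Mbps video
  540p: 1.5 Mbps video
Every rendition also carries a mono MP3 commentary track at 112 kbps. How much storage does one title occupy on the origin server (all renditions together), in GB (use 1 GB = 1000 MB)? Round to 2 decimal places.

6 min = 360 s
Audio: 112 kbps = 0.112 Mbps.
Sum of rendition bitrates: (8.0+0.112) + (7.9+0.112) + (4.9+0.112) + (3.5+0.112) + (3.3+0.112) + (1.5+0.112) = 29.772 Mbps.
× 360 s = 10,718 Mb = 1,340 MB = 1.340 GB.

1.34 GB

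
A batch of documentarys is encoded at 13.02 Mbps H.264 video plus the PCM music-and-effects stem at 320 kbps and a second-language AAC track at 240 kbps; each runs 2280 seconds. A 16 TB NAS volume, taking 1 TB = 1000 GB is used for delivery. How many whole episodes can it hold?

4134

Audio total: 320 + 240 = 560 kbps = 0.560 Mbps.
Total bitrate: 13.580 Mbps.
Per item: 13.580 Mbps × 2280 s = 30,962 Mb = 3,870 MB.
Capacity: 16 TB = 128,000,000 Mb; 4134.05 items → 4134 complete.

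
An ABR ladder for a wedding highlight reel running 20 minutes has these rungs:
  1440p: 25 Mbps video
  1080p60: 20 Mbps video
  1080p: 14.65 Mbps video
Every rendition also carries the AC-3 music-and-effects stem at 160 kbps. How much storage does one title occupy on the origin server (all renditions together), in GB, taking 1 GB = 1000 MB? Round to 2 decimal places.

20 min = 1200 s
Audio: 160 kbps = 0.160 Mbps.
Sum of rendition bitrates: (25+0.160) + (20+0.160) + (14.65+0.160) = 60.130 Mbps.
× 1200 s = 72,156 Mb = 9,020 MB = 9.020 GB.

9.02 GB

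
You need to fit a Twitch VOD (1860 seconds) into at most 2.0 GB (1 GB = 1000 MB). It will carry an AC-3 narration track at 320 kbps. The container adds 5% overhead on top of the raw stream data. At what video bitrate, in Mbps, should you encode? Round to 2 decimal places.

Budget: 2.0 GB = 16000.0 Mb.
Stream payload after overhead: 16000.0 / 1.05 = 15238.1 Mb.
Total bitrate budget: 15238.1 Mb / 1860 s = 8.193 Mbps.
Audio: 320 kbps = 0.320 Mbps.
Video: 8.193 − 0.320 = 7.873 Mbps.

7.87 Mbps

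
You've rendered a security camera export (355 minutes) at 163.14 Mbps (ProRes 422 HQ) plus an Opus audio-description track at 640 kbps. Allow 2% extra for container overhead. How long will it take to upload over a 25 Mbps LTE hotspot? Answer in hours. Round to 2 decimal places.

355 min = 21300 s
Audio: 640 kbps = 0.640 Mbps.
Total bitrate: 163.780 Mbps.
File: 163.780 Mbps × 21300 s = 3488514.0 Mb.
With 2% container overhead: ×1.02. → 3558284.3 Mb.
At 25 Mbps: 3558284.3 / 25 = 142331.4 s ≈ 39.5 hours.

39.54 hours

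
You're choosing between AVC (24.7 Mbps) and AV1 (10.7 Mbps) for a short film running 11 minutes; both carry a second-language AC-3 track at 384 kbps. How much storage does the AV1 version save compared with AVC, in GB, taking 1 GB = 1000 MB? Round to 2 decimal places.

11 min = 660 s
Audio: 384 kbps = 0.384 Mbps.
AVC: 25.084 Mbps × 660 s = 16555.4 Mb = 2.069 GB.
AV1: 11.084 Mbps × 660 s = 7315.4 Mb = 0.914 GB.
Saving: 2.069 − 0.914 = 1.155 GB.

1.16 GB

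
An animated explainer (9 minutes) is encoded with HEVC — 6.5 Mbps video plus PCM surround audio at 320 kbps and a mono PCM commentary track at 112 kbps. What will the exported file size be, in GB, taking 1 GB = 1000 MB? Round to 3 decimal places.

0.468 GB

9 min = 540 s
Audio total: 320 + 112 = 432 kbps = 0.432 Mbps.
Total bitrate: 6.5 + 0.432 = 6.932 Mbps.
Stream data: 6.932 Mbps × 540 s = 3743.3 Mb.
3,743 Mb ÷ 8 = 467.9 MB → 0.4679 GB.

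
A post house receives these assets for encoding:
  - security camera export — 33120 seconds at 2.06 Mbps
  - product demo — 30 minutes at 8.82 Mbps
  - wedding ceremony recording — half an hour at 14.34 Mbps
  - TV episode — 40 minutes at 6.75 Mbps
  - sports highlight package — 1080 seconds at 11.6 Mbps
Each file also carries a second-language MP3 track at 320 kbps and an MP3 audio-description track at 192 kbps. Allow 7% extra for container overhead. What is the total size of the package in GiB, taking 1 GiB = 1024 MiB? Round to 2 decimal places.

19.83 GiB

Audio total: 320 + 192 = 512 kbps = 0.512 Mbps.
security camera export: 2.572 Mbps × 33120 s × 1.07 = 91147.6 Mb
product demo: 9.332 Mbps × 1800 s × 1.07 = 17973.4 Mb
wedding ceremony recording: 14.852 Mbps × 1800 s × 1.07 = 28605.0 Mb
TV episode: 7.262 Mbps × 2400 s × 1.07 = 18648.8 Mb
sports highlight package: 12.112 Mbps × 1080 s × 1.07 = 13996.6 Mb
Total: 170371.4 Mb = 21296.4 MB.
= 19.83 GiB.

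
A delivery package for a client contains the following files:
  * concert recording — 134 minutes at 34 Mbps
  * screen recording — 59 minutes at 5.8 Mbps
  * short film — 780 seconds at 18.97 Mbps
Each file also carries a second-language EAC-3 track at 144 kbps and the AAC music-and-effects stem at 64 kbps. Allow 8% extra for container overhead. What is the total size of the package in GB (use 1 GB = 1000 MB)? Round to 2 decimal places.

42.02 GB

Audio total: 144 + 64 = 208 kbps = 0.208 Mbps.
concert recording: 34.208 Mbps × 8040 s × 1.08 = 297034.9 Mb
screen recording: 6.008 Mbps × 3540 s × 1.08 = 22969.8 Mb
short film: 19.178 Mbps × 780 s × 1.08 = 16155.5 Mb
Total: 336160.2 Mb = 42020.0 MB.
= 42.02 GB.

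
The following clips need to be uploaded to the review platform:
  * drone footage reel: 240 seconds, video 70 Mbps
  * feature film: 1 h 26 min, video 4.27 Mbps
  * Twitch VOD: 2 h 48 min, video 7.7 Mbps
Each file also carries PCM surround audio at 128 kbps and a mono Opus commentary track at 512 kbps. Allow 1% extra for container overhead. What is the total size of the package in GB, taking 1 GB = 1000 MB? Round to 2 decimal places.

15.95 GB

Audio total: 128 + 512 = 640 kbps = 0.640 Mbps.
drone footage reel: 70.640 Mbps × 240 s × 1.01 = 17123.1 Mb
feature film: 4.910 Mbps × 5160 s × 1.01 = 25589.0 Mb
Twitch VOD: 8.340 Mbps × 10080 s × 1.01 = 84907.9 Mb
Total: 127620.0 Mb = 15952.5 MB.
= 15.95 GB.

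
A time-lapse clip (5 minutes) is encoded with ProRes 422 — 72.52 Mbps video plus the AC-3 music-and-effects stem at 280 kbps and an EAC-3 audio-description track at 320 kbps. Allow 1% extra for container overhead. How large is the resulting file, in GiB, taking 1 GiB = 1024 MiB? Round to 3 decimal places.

2.579 GiB

5 min = 300 s
Audio total: 280 + 320 = 600 kbps = 0.600 Mbps.
Total bitrate: 72.52 + 0.600 = 73.120 Mbps.
Stream data: 73.120 Mbps × 300 s = 21936.0 Mb.
With 1% container overhead: ×1.01.
22,155 Mb = 2,769,420,000 bytes ÷ 1,073,741,824 = 2.579 GiB.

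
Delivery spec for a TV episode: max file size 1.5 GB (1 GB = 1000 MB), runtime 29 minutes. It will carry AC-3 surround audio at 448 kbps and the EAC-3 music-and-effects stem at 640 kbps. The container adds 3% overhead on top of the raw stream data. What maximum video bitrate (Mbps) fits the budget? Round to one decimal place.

5.6 Mbps

Budget: 1.5 GB = 12000.0 Mb.
Stream payload after overhead: 12000.0 / 1.03 = 11650.5 Mb.
29 min = 1740 s
Total bitrate budget: 11650.5 Mb / 1740 s = 6.696 Mbps.
Audio total: 448 + 640 = 1088 kbps = 1.088 Mbps.
Video: 6.696 − 1.088 = 5.608 Mbps.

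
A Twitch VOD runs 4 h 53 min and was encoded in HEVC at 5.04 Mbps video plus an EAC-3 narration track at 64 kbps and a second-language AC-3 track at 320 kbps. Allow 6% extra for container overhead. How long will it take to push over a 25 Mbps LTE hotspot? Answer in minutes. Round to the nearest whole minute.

67 minutes

4 h 53 min = 293 min = 17580 s
Audio total: 64 + 320 = 384 kbps = 0.384 Mbps.
Total bitrate: 5.424 Mbps.
File: 5.424 Mbps × 17580 s = 95353.9 Mb.
With 6% container overhead: ×1.06. → 101075.2 Mb.
At 25 Mbps: 101075.2 / 25 = 4043.0 s ≈ 67.4 minutes.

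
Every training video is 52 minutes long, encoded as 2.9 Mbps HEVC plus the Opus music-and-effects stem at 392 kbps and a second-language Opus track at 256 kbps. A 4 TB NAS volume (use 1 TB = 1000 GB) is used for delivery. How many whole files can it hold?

52 min = 3120 s
Audio total: 392 + 256 = 648 kbps = 0.648 Mbps.
Total bitrate: 3.548 Mbps.
Per item: 3.548 Mbps × 3120 s = 11,070 Mb = 1,384 MB.
Capacity: 4 TB = 32,000,000 Mb; 2890.76 items → 2890 complete.

2890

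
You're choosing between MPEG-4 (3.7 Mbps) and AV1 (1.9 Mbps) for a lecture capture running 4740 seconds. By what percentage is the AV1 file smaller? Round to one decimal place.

MPEG-4: 3.700 Mbps × 4740 s = 17538.0 Mb = 2.192 GB.
AV1: 1.900 Mbps × 4740 s = 9006.0 Mb = 1.126 GB.
Reduction: (1 − 1.126/2.192) × 100 = 48.65%.

48.6%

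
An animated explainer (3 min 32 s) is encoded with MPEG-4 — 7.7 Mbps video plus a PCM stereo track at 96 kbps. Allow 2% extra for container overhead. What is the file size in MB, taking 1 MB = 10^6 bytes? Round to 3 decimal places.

210.726 MB

3 min 32 s = 212 s
Audio: 96 kbps = 0.096 Mbps.
Total bitrate: 7.7 + 0.096 = 7.796 Mbps.
Stream data: 7.796 Mbps × 212 s = 1652.8 Mb.
With 2% container overhead: ×1.02.
1,686 Mb ÷ 8 = 210.7 MB → 210.7 MB.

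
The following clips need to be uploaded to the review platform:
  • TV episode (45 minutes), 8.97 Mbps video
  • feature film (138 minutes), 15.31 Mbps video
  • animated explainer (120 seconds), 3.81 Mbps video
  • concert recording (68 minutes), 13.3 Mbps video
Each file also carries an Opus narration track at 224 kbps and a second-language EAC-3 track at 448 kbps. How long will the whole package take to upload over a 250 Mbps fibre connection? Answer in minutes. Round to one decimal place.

Audio total: 224 + 448 = 672 kbps = 0.672 Mbps.
TV episode: 9.642 Mbps × 2700 s = 26033.4 Mb
feature film: 15.982 Mbps × 8280 s = 132331.0 Mb
animated explainer: 4.482 Mbps × 120 s = 537.8 Mb
concert recording: 13.972 Mbps × 4080 s = 57005.8 Mb
Total: 215908.0 Mb = 26988.5 MB.
At 250 Mbps: 215908.0 / 250 = 864 s ≈ 14.4 minutes.

14.4 minutes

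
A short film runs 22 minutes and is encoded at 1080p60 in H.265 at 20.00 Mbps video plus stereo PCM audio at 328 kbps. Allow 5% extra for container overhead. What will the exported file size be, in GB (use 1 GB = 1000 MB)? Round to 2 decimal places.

22 min = 1320 s
Audio: 328 kbps = 0.328 Mbps.
Total bitrate: 20.00 + 0.328 = 20.328 Mbps.
Stream data: 20.328 Mbps × 1320 s = 26833.0 Mb.
With 5% container overhead: ×1.05.
28,175 Mb ÷ 8 = 3,522 MB → 3.522 GB.

3.52 GB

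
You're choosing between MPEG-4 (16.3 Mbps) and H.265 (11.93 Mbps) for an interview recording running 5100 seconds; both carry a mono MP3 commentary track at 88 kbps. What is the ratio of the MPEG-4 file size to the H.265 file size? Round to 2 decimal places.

Audio: 88 kbps = 0.088 Mbps.
MPEG-4: 16.388 Mbps × 5100 s = 83578.8 Mb = 9.730 GiB.
H.265: 12.018 Mbps × 5100 s = 61291.8 Mb = 7.135 GiB.
Ratio: 9.730 / 7.135 = 1.364.

1.36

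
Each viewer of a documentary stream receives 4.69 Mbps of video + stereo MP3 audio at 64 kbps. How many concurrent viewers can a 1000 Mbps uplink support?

210

Audio: 64 kbps = 0.064 Mbps.
Per-viewer media rate: 4.754 Mbps.
1000 Mbps = 1,000 Mbps; 1,000 / 4.754 = 210.35 → 210 viewers.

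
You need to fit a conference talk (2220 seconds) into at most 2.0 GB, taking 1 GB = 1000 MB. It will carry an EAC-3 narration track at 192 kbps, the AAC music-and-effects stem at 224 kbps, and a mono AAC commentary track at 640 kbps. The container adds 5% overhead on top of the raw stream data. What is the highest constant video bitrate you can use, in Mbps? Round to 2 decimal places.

5.81 Mbps

Budget: 2.0 GB = 16000.0 Mb.
Stream payload after overhead: 16000.0 / 1.05 = 15238.1 Mb.
Total bitrate budget: 15238.1 Mb / 2220 s = 6.864 Mbps.
Audio total: 192 + 224 + 640 = 1056 kbps = 1.056 Mbps.
Video: 6.864 − 1.056 = 5.808 Mbps.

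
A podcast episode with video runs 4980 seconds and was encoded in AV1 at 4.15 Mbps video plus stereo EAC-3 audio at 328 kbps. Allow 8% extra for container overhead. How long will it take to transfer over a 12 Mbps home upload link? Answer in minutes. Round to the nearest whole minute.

33 minutes

Audio: 328 kbps = 0.328 Mbps.
Total bitrate: 4.478 Mbps.
File: 4.478 Mbps × 4980 s = 22300.4 Mb.
With 8% container overhead: ×1.08. → 24084.5 Mb.
At 12 Mbps: 24084.5 / 12 = 2007.0 s ≈ 33.5 minutes.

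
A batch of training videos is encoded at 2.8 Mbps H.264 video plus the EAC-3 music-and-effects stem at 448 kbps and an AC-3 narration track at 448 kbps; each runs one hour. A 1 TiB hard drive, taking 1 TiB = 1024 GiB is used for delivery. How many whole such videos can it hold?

1 h = 3600 s
Audio total: 448 + 448 = 896 kbps = 0.896 Mbps.
Total bitrate: 3.696 Mbps.
Per item: 3.696 Mbps × 3600 s = 13,306 Mb = 1,663 MB.
Capacity: 1 TiB = 8,796,093 Mb; 661.08 items → 661 complete.

661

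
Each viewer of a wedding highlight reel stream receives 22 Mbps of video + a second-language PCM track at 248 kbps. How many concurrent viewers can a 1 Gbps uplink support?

Audio: 248 kbps = 0.248 Mbps.
Per-viewer media rate: 22.248 Mbps.
1 Gbps = 1,000 Mbps; 1,000 / 22.248 = 44.95 → 44 viewers.

44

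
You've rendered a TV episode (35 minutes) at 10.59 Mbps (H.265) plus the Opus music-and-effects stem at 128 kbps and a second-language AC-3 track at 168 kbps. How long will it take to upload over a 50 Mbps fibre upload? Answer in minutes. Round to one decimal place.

35 min = 2100 s
Audio total: 128 + 168 = 296 kbps = 0.296 Mbps.
Total bitrate: 10.886 Mbps.
File: 10.886 Mbps × 2100 s = 22860.6 Mb.
At 50 Mbps: 22860.6 / 50 = 457.2 s ≈ 7.62 minutes.

7.6 minutes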